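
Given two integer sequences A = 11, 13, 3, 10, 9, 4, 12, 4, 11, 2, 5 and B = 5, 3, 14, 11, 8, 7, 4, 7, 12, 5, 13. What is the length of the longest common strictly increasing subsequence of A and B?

For each value that appears in both, track the longest common increasing run ending there.
The best achievable length is 3; one witness is 3, 4, 12 (A-positions 3,6,7, B-positions 2,7,9).

3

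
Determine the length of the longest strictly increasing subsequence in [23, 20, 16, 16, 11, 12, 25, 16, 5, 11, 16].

3

Let dp[i] be the longest increasing subsequence ending at position i. Then dp = [1, 1, 1, 1, 1, 2, 3, 3, 1, 2, 3].
The maximum is 3; one witness is 11, 12, 25 at positions 5,6,7.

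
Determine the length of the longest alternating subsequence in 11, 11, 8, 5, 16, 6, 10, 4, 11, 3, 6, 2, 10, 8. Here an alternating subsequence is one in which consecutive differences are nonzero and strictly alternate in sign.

12

Track the best alternating length ending on an up-step vs a down-step at each position: up/down = 1/1, 1/1, 1/2, 1/2, 3/1, 3/4, 5/4, 1/6, 7/4, 1/8, 9/8, 1/10, 11/8, 11/12.
The maximum over both is 12; one such subsequence is 11, 8, 16, 6, 10, 4, 11, 3, 6, 2, 10, 8.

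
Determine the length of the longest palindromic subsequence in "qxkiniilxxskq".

7

One longest palindromic subsequence is qkiiikq (positions 1,3,4,6,7,12,13); it reads the same forward and backward, and the interval DP gives dp[1][13] = 7.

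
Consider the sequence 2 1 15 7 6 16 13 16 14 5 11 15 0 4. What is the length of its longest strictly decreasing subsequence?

One longest decreasing subsequence is 15, 7, 6, 5, 0 (positions 3,4,5,10,13), of length 5; no longer one exists.

5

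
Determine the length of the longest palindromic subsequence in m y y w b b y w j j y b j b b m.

Using dp[i][j] = 2 + dp[i+1][j−1] if the ends match, else max(dp[i+1][j], dp[i][j−1]):
dp[1][16] = 10. A witness is mbbyjjybbm at positions 1,5,6,7,9,10,11,14,15,16.

10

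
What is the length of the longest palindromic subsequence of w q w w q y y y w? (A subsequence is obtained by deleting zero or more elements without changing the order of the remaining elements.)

6

One longest palindromic subsequence is wqwwqw (positions 1,2,3,4,5,9); it reads the same forward and backward, and the interval DP gives dp[1][9] = 6.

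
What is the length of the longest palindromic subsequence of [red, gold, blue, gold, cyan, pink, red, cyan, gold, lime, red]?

7

One longest palindromic subsequence is red gold cyan red cyan gold red (positions 1,4,5,7,8,9,11); it reads the same forward and backward, and the interval DP gives dp[1][11] = 7.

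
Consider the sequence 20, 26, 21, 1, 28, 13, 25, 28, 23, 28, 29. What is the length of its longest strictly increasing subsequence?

5

Scanning left to right, the best length ending at each element is: 20→1, 26→2, 21→2, 1→1, 28→3, 13→2, 25→3, 28→4, 23→3, 28→4, 29→5.
So the longest increasing subsequence has length 5, e.g. 20, 21, 25, 28, 29.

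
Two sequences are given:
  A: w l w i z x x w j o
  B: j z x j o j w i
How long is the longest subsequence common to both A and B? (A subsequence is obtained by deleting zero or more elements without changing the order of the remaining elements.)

Backtracking the LCS table gives one alignment: z (A5,B2) → x (A7,B3) → j (A9,B4) → o (A10,B5).
So the longest common subsequence has length 4.

4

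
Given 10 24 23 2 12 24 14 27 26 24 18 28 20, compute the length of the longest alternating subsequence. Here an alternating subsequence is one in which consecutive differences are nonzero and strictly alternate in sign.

9

Track the best alternating length ending on an up-step vs a down-step at each position: up/down = 1/1, 2/1, 2/3, 1/3, 4/3, 4/1, 4/5, 6/1, 6/7, 6/7, 6/7, 8/1, 8/9.
The maximum over both is 9; one such subsequence is 10, 24, 23, 24, 14, 27, 26, 28, 20.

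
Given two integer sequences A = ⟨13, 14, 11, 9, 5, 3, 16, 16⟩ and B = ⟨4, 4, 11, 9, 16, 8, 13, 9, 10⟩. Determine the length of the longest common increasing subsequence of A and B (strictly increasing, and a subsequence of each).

A longest common strictly increasing subsequence is 11, 16 (length 2); it appears in order in both A and B, and no longer such subsequence exists.

2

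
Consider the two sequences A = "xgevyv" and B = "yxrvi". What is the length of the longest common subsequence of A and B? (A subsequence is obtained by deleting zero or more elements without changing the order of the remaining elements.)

2

Backtracking the LCS table gives one alignment: x (A1,B2) → v (A4,B4).
So the longest common subsequence has length 2.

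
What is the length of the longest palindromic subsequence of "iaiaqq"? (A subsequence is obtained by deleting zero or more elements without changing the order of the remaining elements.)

3

One longest palindromic subsequence is aia (positions 2,3,4); it reads the same forward and backward, and the interval DP gives dp[1][6] = 3.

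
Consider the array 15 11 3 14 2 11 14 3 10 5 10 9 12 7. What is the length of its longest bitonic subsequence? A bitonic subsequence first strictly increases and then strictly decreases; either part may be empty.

6

One longest bitonic subsequence is 15, 14, 11, 10, 9, 7 (positions 1,4,6,11,12,14): it rises to 15 then falls. Length 6 is optimal.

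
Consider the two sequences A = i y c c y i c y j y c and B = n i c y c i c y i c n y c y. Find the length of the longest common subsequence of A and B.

9

A longest common subsequence is iyccyicyy (length 9); the LCS DP confirms no longer common subsequence exists.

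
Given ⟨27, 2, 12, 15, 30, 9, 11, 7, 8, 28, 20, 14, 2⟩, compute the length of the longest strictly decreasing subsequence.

5

One longest decreasing subsequence is 27, 12, 9, 7, 2 (positions 1,3,6,8,13), of length 5; no longer one exists.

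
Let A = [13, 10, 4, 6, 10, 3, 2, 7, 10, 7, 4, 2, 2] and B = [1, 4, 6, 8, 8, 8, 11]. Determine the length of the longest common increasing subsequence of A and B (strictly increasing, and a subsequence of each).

A longest common strictly increasing subsequence is 4, 6 (length 2); it appears in order in both A and B, and no longer such subsequence exists.

2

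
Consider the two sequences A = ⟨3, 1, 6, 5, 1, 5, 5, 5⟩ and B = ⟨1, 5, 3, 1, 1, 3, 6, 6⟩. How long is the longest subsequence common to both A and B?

3

Backtracking the LCS table gives one alignment: 3 (A1,B3) → 1 (A2,B5) → 6 (A3,B8).
So the longest common subsequence has length 3.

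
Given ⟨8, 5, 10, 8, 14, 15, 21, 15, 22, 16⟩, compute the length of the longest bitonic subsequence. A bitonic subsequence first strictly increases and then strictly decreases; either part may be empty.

One longest bitonic subsequence is 8, 10, 14, 15, 21, 22, 16 (positions 1,3,5,6,7,9,10): it rises to 22 then falls. Length 7 is optimal.

7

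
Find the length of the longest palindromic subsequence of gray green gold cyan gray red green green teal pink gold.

4

One longest palindromic subsequence is gold green green gold (positions 3,7,8,11); it reads the same forward and backward, and the interval DP gives dp[1][11] = 4.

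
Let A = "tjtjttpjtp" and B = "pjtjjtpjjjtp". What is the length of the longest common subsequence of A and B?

A longest common subsequence is tjjtpjtp (length 8); the LCS DP confirms no longer common subsequence exists.

8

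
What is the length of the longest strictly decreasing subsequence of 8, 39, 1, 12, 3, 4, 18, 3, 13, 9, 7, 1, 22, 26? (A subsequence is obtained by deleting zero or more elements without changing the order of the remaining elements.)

One longest decreasing subsequence is 39, 18, 13, 9, 7, 1 (positions 2,7,9,10,11,12), of length 6; no longer one exists.

6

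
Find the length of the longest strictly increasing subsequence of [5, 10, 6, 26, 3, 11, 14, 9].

Let dp[i] be the longest increasing subsequence ending at position i. Then dp = [1, 2, 2, 3, 1, 3, 4, 3].
The maximum is 4; one witness is 5, 10, 11, 14 at positions 1,2,6,7.

4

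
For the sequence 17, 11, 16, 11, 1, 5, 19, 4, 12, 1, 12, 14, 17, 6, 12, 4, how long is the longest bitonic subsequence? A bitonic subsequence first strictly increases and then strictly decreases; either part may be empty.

7

Let inc[i] be the LIS ending at i and dec[i] the longest strictly decreasing subsequence starting at i. inc = [1, 1, 2, 1, 1, 2, 3, 2, 3, 1, 3, 4, 5, 3, 4, 2], dec = [6, 4, 5, 4, 1, 3, 4, 2, 3, 1, 3, 3, 3, 2, 2, 1].
max_i inc[i]+dec[i]−1 = 7, with one witness 1, 5, 12, 14, 17, 12, 4.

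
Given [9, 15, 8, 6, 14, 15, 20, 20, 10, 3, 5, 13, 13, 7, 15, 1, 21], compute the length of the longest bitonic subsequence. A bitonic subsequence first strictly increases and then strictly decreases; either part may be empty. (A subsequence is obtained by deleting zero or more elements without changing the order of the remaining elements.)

7

Let inc[i] be the LIS ending at i and dec[i] the longest strictly decreasing subsequence starting at i. inc = [1, 2, 1, 1, 2, 3, 4, 4, 2, 1, 2, 3, 3, 3, 4, 1, 5], dec = [5, 5, 4, 3, 4, 4, 4, 4, 3, 2, 2, 3, 3, 2, 2, 1, 1].
max_i inc[i]+dec[i]−1 = 7, with one witness 9, 14, 15, 20, 13, 7, 1.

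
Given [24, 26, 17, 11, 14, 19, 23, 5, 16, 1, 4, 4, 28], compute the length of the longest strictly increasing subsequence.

Scanning left to right, the best length ending at each element is: 24→1, 26→2, 17→1, 11→1, 14→2, 19→3, 23→4, 5→1, 16→3, 1→1, 4→2, 4→2, 28→5.
So the longest increasing subsequence has length 5, e.g. 11, 14, 19, 23, 28.

5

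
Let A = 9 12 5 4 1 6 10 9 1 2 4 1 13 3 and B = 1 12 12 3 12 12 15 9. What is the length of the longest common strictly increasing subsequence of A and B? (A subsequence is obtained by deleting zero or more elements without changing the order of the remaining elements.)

2

A longest common strictly increasing subsequence is 1, 3 (length 2); it appears in order in both A and B, and no longer such subsequence exists.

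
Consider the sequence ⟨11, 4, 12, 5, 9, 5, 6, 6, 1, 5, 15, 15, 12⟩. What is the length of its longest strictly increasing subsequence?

Let dp[i] be the longest increasing subsequence ending at position i. Then dp = [1, 1, 2, 2, 3, 2, 3, 3, 1, 2, 4, 4, 4].
The maximum is 4; one witness is 4, 5, 9, 15 at positions 2,4,5,11.

4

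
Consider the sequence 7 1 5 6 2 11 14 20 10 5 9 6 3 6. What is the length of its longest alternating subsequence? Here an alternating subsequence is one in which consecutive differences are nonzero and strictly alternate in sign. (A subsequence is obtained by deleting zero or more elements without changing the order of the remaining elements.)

9

A longest alternating subsequence is 7, 1, 5, 2, 11, 5, 9, 3, 6 (positions 1,2,3,5,6,10,11,13,14); its 8 consecutive differences strictly alternate in sign, and length 9 is optimal.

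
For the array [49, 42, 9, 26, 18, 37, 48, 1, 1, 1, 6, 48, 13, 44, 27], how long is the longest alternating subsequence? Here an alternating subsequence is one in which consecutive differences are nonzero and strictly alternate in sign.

10

A longest alternating subsequence is 49, 9, 26, 18, 37, 1, 48, 13, 44, 27 (positions 1,3,4,5,6,8,12,13,14,15); its 9 consecutive differences strictly alternate in sign, and length 10 is optimal.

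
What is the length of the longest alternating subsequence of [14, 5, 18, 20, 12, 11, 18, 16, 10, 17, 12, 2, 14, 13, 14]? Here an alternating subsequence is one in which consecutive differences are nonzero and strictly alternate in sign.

11

A longest alternating subsequence is 14, 5, 18, 12, 18, 16, 17, 12, 14, 13, 14 (positions 1,2,3,5,7,8,10,11,13,14,15); its 10 consecutive differences strictly alternate in sign, and length 11 is optimal.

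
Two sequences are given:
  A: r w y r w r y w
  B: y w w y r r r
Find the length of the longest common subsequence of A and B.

4

Backtracking the LCS table gives one alignment: w (A2,B3) → y (A3,B4) → r (A4,B6) → r (A6,B7).
So the longest common subsequence has length 4.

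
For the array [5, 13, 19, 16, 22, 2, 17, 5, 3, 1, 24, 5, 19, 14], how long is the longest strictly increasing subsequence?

One longest increasing subsequence is 5, 13, 19, 22, 24 (positions 1,2,3,5,11), of length 5; no longer one exists.

5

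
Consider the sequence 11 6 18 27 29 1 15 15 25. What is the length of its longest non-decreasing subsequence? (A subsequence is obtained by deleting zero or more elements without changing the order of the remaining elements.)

One longest non-decreasing subsequence is 11, 18, 27, 29 (positions 1,3,4,5), of length 4; no longer one exists.

4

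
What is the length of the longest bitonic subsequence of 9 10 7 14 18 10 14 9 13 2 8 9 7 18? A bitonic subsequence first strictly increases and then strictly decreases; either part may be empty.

Let inc[i] be the LIS ending at i and dec[i] the longest strictly decreasing subsequence starting at i. inc = [1, 2, 1, 3, 4, 2, 3, 2, 3, 1, 2, 3, 2, 4], dec = [3, 4, 2, 5, 5, 4, 4, 3, 3, 1, 2, 2, 1, 1].
max_i inc[i]+dec[i]−1 = 8, with one witness 9, 10, 14, 18, 14, 13, 9, 7.

8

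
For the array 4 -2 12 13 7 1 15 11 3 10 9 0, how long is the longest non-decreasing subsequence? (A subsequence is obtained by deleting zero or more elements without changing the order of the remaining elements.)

4

Scanning left to right, the best length ending at each element is: 4→1, -2→1, 12→2, 13→3, 7→2, 1→2, 15→4, 11→3, 3→3, 10→4, 9→4, 0→2.
So the longest non-decreasing subsequence has length 4, e.g. 4, 12, 13, 15.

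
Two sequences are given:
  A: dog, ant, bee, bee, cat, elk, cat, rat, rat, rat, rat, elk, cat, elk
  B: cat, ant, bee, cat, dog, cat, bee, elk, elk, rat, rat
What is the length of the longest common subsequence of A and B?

Backtracking the LCS table gives one alignment: ant (A2,B2) → bee (A3,B3) → bee (A4,B7) → elk (A6,B9) → rat (A10,B10) → rat (A11,B11).
So the longest common subsequence has length 6.

6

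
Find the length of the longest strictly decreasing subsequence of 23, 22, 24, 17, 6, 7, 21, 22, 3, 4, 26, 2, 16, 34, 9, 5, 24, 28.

Scanning left to right, the best length ending at each element is: 23→1, 22→2, 24→1, 17→3, 6→4, 7→4, 21→3, 22→2, 3→5, 4→5, 26→1, 2→6, 16→4, 34→1, 9→5, 5→6, 24→2, 28→2.
So the longest decreasing subsequence has length 6, e.g. 23, 22, 17, 6, 3, 2.

6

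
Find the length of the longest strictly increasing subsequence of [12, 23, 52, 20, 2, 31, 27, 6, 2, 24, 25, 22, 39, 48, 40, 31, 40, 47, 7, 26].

Let dp[i] be the longest increasing subsequence ending at position i. Then dp = [1, 2, 3, 2, 1, 3, 3, 2, 1, 3, 4, 3, 5, 6, 6, 5, 6, 7, 3, 5].
The maximum is 7; one witness is 12, 23, 24, 25, 39, 40, 47 at positions 1,2,10,11,13,15,18.

7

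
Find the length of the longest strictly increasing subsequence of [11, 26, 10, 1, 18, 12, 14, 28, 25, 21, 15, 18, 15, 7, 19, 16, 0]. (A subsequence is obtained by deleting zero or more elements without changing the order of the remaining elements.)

6

Let dp[i] be the longest increasing subsequence ending at position i. Then dp = [1, 2, 1, 1, 2, 2, 3, 4, 4, 4, 4, 5, 4, 2, 6, 5, 1].
The maximum is 6; one witness is 11, 12, 14, 15, 18, 19 at positions 1,6,7,11,12,15.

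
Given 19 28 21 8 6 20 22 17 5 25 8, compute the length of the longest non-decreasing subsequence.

4

Scanning left to right, the best length ending at each element is: 19→1, 28→2, 21→2, 8→1, 6→1, 20→2, 22→3, 17→2, 5→1, 25→4, 8→2.
So the longest non-decreasing subsequence has length 4, e.g. 19, 21, 22, 25.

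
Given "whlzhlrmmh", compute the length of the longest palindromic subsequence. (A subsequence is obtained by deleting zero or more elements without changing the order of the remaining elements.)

Using dp[i][j] = 2 + dp[i+1][j−1] if the ends match, else max(dp[i+1][j], dp[i][j−1]):
dp[1][10] = 5. A witness is hlhlh at positions 2,3,5,6,10.

5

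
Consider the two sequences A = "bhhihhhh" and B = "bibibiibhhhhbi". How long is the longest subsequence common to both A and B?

Backtracking the LCS table gives one alignment: b (A1,B5) → i (A4,B7) → h (A5,B9) → h (A6,B10) → h (A7,B11) → h (A8,B12).
So the longest common subsequence has length 6.

6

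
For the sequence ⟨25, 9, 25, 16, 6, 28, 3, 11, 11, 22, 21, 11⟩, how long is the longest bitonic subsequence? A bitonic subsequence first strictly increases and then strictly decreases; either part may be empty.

6

One longest bitonic subsequence is 9, 25, 28, 22, 21, 11 (positions 2,3,6,10,11,12): it rises to 28 then falls. Length 6 is optimal.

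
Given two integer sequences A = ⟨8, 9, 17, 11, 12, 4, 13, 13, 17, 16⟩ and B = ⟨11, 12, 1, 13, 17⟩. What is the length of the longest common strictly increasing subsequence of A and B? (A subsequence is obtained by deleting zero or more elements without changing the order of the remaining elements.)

4

A longest common strictly increasing subsequence is 11, 12, 13, 17 (length 4); it appears in order in both A and B, and no longer such subsequence exists.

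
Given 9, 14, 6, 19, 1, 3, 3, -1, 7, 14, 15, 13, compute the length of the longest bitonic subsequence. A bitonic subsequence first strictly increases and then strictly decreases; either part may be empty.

Let inc[i] be the LIS ending at i and dec[i] the longest strictly decreasing subsequence starting at i. inc = [1, 2, 1, 3, 1, 2, 2, 1, 3, 4, 5, 4], dec = [4, 4, 3, 3, 2, 2, 2, 1, 1, 2, 2, 1].
max_i inc[i]+dec[i]−1 = 6, with one witness 1, 3, 7, 14, 15, 13.

6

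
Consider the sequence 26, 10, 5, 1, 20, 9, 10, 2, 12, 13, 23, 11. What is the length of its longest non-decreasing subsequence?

6

Let dp[i] be the longest non-decreasing subsequence ending at position i. Then dp = [1, 1, 1, 1, 2, 2, 3, 2, 4, 5, 6, 4].
The maximum is 6; one witness is 5, 9, 10, 12, 13, 23 at positions 3,6,7,9,10,11.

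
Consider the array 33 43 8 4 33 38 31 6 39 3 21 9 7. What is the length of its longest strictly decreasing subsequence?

Scanning left to right, the best length ending at each element is: 33→1, 43→1, 8→2, 4→3, 33→2, 38→2, 31→3, 6→4, 39→2, 3→5, 21→4, 9→5, 7→6.
So the longest decreasing subsequence has length 6, e.g. 43, 33, 31, 21, 9, 7.

6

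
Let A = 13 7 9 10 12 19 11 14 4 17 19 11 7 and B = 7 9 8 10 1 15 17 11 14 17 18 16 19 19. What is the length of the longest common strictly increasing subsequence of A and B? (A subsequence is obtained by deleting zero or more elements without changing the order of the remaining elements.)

For each value that appears in both, track the longest common increasing run ending there.
The best achievable length is 7; one witness is 7, 9, 10, 11, 14, 17, 19 (A-positions 2,3,4,7,8,10,11, B-positions 1,2,4,8,9,10,13).

7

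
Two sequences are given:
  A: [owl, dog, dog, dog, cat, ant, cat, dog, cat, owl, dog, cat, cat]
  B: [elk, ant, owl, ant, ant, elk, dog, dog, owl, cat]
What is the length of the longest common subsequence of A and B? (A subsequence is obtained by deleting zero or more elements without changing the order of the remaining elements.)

5

Backtracking the LCS table gives one alignment: owl (A1,B3) → dog (A4,B7) → dog (A8,B8) → owl (A10,B9) → cat (A13,B10).
So the longest common subsequence has length 5.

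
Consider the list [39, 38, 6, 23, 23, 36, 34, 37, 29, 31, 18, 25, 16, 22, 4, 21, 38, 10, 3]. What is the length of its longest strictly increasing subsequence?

One longest increasing subsequence is 6, 23, 36, 37, 38 (positions 3,4,6,8,17), of length 5; no longer one exists.

5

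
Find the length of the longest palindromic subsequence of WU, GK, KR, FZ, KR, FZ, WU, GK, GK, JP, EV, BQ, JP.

5

Using dp[i][j] = 2 + dp[i+1][j−1] if the ends match, else max(dp[i+1][j], dp[i][j−1]):
dp[1][13] = 5. A witness is GK FZ KR FZ GK at positions 2,4,5,6,9.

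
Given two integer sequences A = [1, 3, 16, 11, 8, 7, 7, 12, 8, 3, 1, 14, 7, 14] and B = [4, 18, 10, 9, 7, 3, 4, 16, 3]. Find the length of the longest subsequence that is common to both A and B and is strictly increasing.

2

For each value that appears in both, track the longest common increasing run ending there.
The best achievable length is 2; one witness is 3, 16 (A-positions 2,3, B-positions 6,8).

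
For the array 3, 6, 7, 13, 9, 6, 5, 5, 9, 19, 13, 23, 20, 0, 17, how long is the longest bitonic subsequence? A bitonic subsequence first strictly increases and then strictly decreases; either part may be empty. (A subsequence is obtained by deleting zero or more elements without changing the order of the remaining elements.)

One longest bitonic subsequence is 3, 6, 7, 13, 9, 6, 5, 0 (positions 1,2,3,4,5,6,8,14): it rises to 13 then falls. Length 8 is optimal.

8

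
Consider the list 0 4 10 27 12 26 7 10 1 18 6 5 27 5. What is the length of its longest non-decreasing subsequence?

6

One longest non-decreasing subsequence is 0, 4, 10, 12, 26, 27 (positions 1,2,3,5,6,13), of length 6; no longer one exists.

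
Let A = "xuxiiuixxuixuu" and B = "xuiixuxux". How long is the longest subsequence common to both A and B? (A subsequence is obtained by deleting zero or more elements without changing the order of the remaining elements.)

8

Backtracking the LCS table gives one alignment: x (A1,B1) → u (A2,B2) → i (A4,B3) → i (A5,B4) → u (A6,B6) → x (A9,B7) → u (A10,B8) → x (A12,B9).
So the longest common subsequence has length 8.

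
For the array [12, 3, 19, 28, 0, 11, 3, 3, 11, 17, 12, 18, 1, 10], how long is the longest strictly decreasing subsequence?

Scanning left to right, the best length ending at each element is: 12→1, 3→2, 19→1, 28→1, 0→3, 11→2, 3→3, 3→3, 11→2, 17→2, 12→3, 18→2, 1→4, 10→4.
So the longest decreasing subsequence has length 4, e.g. 12, 11, 3, 1.

4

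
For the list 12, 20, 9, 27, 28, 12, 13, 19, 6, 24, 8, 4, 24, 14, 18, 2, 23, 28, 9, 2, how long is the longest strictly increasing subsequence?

Let dp[i] be the longest increasing subsequence ending at position i. Then dp = [1, 2, 1, 3, 4, 2, 3, 4, 1, 5, 2, 1, 5, 4, 5, 1, 6, 7, 3, 1].
The maximum is 7; one witness is 9, 12, 13, 14, 18, 23, 28 at positions 3,6,7,14,15,17,18.

7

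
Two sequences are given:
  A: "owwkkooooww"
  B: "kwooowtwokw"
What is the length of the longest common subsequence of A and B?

6

A longest common subsequence is woooow (length 6); the LCS DP confirms no longer common subsequence exists.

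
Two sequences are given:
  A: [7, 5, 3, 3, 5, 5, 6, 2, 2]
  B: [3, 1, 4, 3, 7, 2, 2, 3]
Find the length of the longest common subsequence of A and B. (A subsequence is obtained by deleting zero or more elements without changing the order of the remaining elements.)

A longest common subsequence is 3, 3, 2, 2 (length 4); the LCS DP confirms no longer common subsequence exists.

4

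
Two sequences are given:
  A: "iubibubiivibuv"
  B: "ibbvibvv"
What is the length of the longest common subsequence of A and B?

A longest common subsequence is ibbvibv (length 7); the LCS DP confirms no longer common subsequence exists.

7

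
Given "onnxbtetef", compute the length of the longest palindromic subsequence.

3

Using dp[i][j] = 2 + dp[i+1][j−1] if the ends match, else max(dp[i+1][j], dp[i][j−1]):
dp[1][10] = 3. A witness is ete at positions 7,8,9.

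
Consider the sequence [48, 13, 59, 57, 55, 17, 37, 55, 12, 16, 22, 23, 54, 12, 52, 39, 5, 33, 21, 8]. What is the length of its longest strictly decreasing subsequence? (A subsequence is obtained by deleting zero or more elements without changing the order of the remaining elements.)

One longest decreasing subsequence is 59, 57, 55, 54, 52, 39, 33, 21, 8 (positions 3,4,5,13,15,16,18,19,20), of length 9; no longer one exists.

9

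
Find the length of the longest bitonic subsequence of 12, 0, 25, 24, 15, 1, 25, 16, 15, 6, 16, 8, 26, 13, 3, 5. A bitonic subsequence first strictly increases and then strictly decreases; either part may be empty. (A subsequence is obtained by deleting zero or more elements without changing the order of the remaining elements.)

Let inc[i] be the LIS ending at i and dec[i] the longest strictly decreasing subsequence starting at i. inc = [1, 1, 2, 2, 2, 2, 3, 3, 3, 3, 4, 4, 5, 5, 3, 4], dec = [3, 1, 6, 5, 3, 1, 5, 4, 3, 2, 3, 2, 3, 2, 1, 1].
max_i inc[i]+dec[i]−1 = 7, with one witness 12, 25, 24, 16, 15, 13, 5.

7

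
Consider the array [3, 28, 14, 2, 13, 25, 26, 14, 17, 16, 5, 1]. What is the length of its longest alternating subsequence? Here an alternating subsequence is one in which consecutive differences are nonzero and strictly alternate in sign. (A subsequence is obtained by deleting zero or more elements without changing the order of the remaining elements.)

7

A longest alternating subsequence is 3, 28, 14, 25, 14, 17, 16 (positions 1,2,3,6,8,9,10); its 6 consecutive differences strictly alternate in sign, and length 7 is optimal.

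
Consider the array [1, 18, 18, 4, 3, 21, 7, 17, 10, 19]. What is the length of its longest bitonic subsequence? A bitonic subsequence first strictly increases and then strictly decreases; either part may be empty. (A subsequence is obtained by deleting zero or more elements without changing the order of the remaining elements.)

Let inc[i] be the LIS ending at i and dec[i] the longest strictly decreasing subsequence starting at i. inc = [1, 2, 2, 2, 2, 3, 3, 4, 4, 5], dec = [1, 3, 3, 2, 1, 3, 1, 2, 1, 1].
max_i inc[i]+dec[i]−1 = 5, with one witness 1, 18, 21, 17, 10.

5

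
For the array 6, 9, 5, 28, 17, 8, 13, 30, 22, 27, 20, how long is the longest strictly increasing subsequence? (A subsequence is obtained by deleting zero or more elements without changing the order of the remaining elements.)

Let dp[i] be the longest increasing subsequence ending at position i. Then dp = [1, 2, 1, 3, 3, 2, 3, 4, 4, 5, 4].
The maximum is 5; one witness is 6, 9, 17, 22, 27 at positions 1,2,5,9,10.

5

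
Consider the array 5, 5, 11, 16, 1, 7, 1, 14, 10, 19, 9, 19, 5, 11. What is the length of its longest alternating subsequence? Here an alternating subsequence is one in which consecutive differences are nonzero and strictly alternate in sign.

Track the best alternating length ending on an up-step vs a down-step at each position: up/down = 1/1, 1/1, 2/1, 2/1, 1/3, 4/3, 1/5, 6/3, 6/7, 8/1, 6/9, 10/1, 6/11, 12/11.
The maximum over both is 12; one such subsequence is 5, 11, 1, 7, 1, 14, 10, 19, 9, 19, 5, 11.

12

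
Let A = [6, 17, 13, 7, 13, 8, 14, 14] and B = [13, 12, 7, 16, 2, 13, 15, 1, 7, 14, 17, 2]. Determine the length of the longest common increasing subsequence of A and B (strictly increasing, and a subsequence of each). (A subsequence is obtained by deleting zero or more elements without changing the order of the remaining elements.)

3

A longest common strictly increasing subsequence is 7, 13, 14 (length 3); it appears in order in both A and B, and no longer such subsequence exists.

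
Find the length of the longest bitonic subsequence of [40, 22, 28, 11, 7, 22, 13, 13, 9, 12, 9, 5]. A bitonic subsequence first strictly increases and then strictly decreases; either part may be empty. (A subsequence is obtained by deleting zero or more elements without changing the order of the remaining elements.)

7

One longest bitonic subsequence is 40, 28, 22, 13, 12, 9, 5 (positions 1,3,6,8,10,11,12): it rises to 40 then falls. Length 7 is optimal.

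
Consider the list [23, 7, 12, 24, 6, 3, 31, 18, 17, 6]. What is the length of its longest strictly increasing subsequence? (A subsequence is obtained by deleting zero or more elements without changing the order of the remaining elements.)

4

Let dp[i] be the longest increasing subsequence ending at position i. Then dp = [1, 1, 2, 3, 1, 1, 4, 3, 3, 2].
The maximum is 4; one witness is 7, 12, 24, 31 at positions 2,3,4,7.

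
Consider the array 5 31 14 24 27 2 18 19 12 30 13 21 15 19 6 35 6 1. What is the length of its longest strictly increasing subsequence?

One longest increasing subsequence is 5, 14, 24, 27, 30, 35 (positions 1,3,4,5,10,16), of length 6; no longer one exists.

6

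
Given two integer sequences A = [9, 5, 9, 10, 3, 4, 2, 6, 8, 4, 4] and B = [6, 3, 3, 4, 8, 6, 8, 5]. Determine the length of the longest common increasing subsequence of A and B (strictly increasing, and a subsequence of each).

4

For each value that appears in both, track the longest common increasing run ending there.
The best achievable length is 4; one witness is 3, 4, 6, 8 (A-positions 5,6,8,9, B-positions 2,4,6,7).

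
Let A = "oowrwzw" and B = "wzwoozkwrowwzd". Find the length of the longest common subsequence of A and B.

6

Backtracking the LCS table gives one alignment: o (A1,B4) → o (A2,B5) → w (A3,B8) → r (A4,B9) → w (A5,B12) → z (A6,B13).
So the longest common subsequence has length 6.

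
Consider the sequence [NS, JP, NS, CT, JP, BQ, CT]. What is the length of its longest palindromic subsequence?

One longest palindromic subsequence is CT BQ CT (positions 4,6,7); it reads the same forward and backward, and the interval DP gives dp[1][7] = 3.

3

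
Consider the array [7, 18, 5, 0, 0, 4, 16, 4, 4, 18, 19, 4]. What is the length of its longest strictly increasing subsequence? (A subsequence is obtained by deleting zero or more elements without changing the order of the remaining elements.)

Let dp[i] be the longest increasing subsequence ending at position i. Then dp = [1, 2, 1, 1, 1, 2, 3, 2, 2, 4, 5, 2].
The maximum is 5; one witness is 0, 4, 16, 18, 19 at positions 4,6,7,10,11.

5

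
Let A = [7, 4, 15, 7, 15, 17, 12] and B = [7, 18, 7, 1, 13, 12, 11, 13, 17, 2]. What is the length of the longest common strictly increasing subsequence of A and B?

2

For each value that appears in both, track the longest common increasing run ending there.
The best achievable length is 2; one witness is 7, 12 (A-positions 1,7, B-positions 1,6).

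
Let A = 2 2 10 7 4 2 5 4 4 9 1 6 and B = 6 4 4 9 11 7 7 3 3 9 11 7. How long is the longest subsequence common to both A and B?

3

Backtracking the LCS table gives one alignment: 4 (A5,B2) → 4 (A8,B3) → 9 (A10,B10).
So the longest common subsequence has length 3.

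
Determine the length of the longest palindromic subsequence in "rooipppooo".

7

One longest palindromic subsequence is oopppoo (positions 2,3,5,6,7,9,10); it reads the same forward and backward, and the interval DP gives dp[1][10] = 7.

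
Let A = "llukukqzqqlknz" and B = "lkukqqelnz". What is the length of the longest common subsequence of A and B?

Backtracking the LCS table gives one alignment: l (A2,B1) → k (A4,B2) → u (A5,B3) → k (A6,B4) → q (A7,B5) → q (A9,B6) → l (A11,B8) → n (A13,B9) → z (A14,B10).
So the longest common subsequence has length 9.

9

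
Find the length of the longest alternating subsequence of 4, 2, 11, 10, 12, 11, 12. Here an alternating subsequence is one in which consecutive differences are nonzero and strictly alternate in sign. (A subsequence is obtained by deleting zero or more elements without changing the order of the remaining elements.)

A longest alternating subsequence is 4, 2, 11, 10, 12, 11, 12 (positions 1,2,3,4,5,6,7); its 6 consecutive differences strictly alternate in sign, and length 7 is optimal.

7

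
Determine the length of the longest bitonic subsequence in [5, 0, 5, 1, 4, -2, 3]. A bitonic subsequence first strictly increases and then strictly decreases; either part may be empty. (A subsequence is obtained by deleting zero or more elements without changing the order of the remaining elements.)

4

Let inc[i] be the LIS ending at i and dec[i] the longest strictly decreasing subsequence starting at i. inc = [1, 1, 2, 2, 3, 1, 3], dec = [3, 2, 3, 2, 2, 1, 1].
max_i inc[i]+dec[i]−1 = 4, with one witness 0, 5, 4, 3.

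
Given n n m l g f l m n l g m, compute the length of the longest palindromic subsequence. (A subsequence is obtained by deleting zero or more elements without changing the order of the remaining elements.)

Using dp[i][j] = 2 + dp[i+1][j−1] if the ends match, else max(dp[i+1][j], dp[i][j−1]):
dp[1][12] = 7. A witness is mglnlgm at positions 3,5,7,9,10,11,12.

7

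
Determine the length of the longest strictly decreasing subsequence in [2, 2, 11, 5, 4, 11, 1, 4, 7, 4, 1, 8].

Scanning left to right, the best length ending at each element is: 2→1, 2→1, 11→1, 5→2, 4→3, 11→1, 1→4, 4→3, 7→2, 4→3, 1→4, 8→2.
So the longest decreasing subsequence has length 4, e.g. 11, 5, 4, 1.

4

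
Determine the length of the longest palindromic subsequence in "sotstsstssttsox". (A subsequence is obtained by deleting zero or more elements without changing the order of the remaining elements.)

11

One longest palindromic subsequence is ostsstsstso (positions 2,4,5,6,7,8,9,10,12,13,14); it reads the same forward and backward, and the interval DP gives dp[1][15] = 11.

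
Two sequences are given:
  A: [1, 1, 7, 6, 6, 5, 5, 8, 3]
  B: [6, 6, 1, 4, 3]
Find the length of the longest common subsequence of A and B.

3

Backtracking the LCS table gives one alignment: 6 (A4,B1) → 6 (A5,B2) → 3 (A9,B5).
So the longest common subsequence has length 3.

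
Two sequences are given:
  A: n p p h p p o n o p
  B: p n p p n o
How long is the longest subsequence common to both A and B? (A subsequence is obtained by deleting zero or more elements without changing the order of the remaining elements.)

Backtracking the LCS table gives one alignment: n (A1,B2) → p (A5,B3) → p (A6,B4) → n (A8,B5) → o (A9,B6).
So the longest common subsequence has length 5.

5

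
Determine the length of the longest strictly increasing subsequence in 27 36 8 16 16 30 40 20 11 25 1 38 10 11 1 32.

5

Scanning left to right, the best length ending at each element is: 27→1, 36→2, 8→1, 16→2, 16→2, 30→3, 40→4, 20→3, 11→2, 25→4, 1→1, 38→5, 10→2, 11→3, 1→1, 32→5.
So the longest increasing subsequence has length 5, e.g. 8, 16, 20, 25, 38.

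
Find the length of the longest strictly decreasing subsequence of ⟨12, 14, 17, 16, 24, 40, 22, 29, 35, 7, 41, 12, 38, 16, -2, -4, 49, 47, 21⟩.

5

Let dp[i] be the longest decreasing subsequence ending at position i. Then dp = [1, 1, 1, 2, 1, 1, 2, 2, 2, 3, 1, 3, 2, 3, 4, 5, 1, 2, 3].
The maximum is 5; one witness is 17, 16, 7, -2, -4 at positions 3,4,10,15,16.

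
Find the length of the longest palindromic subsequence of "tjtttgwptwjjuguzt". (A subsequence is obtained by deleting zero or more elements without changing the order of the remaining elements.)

One longest palindromic subsequence is tjttttjt (positions 1,2,3,4,5,9,12,17); it reads the same forward and backward, and the interval DP gives dp[1][17] = 8.

8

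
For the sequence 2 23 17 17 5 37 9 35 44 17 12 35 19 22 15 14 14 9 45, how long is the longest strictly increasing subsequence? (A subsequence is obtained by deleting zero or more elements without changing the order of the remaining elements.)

Let dp[i] be the longest increasing subsequence ending at position i. Then dp = [1, 2, 2, 2, 2, 3, 3, 4, 5, 4, 4, 5, 5, 6, 5, 5, 5, 3, 7].
The maximum is 7; one witness is 2, 5, 9, 17, 19, 22, 45 at positions 1,5,7,10,13,14,19.

7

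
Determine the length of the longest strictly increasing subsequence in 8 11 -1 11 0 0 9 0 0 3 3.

3

One longest increasing subsequence is -1, 0, 9 (positions 3,5,7), of length 3; no longer one exists.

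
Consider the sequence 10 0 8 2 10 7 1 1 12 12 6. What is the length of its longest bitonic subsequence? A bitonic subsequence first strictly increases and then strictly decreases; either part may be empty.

Let inc[i] be the LIS ending at i and dec[i] the longest strictly decreasing subsequence starting at i. inc = [1, 1, 2, 2, 3, 3, 2, 2, 4, 4, 3], dec = [4, 1, 3, 2, 3, 2, 1, 1, 2, 2, 1].
max_i inc[i]+dec[i]−1 = 5, with one witness 0, 8, 10, 7, 6.

5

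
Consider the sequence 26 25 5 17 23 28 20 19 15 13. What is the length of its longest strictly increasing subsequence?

4

One longest increasing subsequence is 5, 17, 23, 28 (positions 3,4,5,6), of length 4; no longer one exists.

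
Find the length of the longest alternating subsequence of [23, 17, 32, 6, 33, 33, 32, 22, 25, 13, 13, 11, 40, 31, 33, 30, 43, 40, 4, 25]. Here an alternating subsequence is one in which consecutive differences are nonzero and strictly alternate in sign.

15

Track the best alternating length ending on an up-step vs a down-step at each position: up/down = 1/1, 1/2, 3/1, 1/4, 5/1, 5/1, 5/6, 5/6, 7/6, 5/8, 5/8, 5/8, 9/1, 9/10, 11/10, 9/12, 13/1, 13/14, 1/14, 15/14.
The maximum over both is 15; one such subsequence is 23, 17, 32, 6, 33, 22, 25, 13, 40, 31, 33, 30, 43, 4, 25.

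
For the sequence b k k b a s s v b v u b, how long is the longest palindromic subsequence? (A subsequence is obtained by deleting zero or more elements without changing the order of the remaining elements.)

6

One longest palindromic subsequence is bbssbb (positions 1,4,6,7,9,12); it reads the same forward and backward, and the interval DP gives dp[1][12] = 6.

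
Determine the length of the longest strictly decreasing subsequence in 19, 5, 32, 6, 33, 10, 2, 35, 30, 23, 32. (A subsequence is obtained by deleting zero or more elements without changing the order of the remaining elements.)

One longest decreasing subsequence is 19, 5, 2 (positions 1,2,7), of length 3; no longer one exists.

3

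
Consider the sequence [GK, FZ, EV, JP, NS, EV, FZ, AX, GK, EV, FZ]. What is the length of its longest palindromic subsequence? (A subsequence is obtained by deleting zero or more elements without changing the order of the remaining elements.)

7

Using dp[i][j] = 2 + dp[i+1][j−1] if the ends match, else max(dp[i+1][j], dp[i][j−1]):
dp[1][11] = 7. A witness is GK FZ EV NS EV FZ GK at positions 1,2,3,5,6,7,9.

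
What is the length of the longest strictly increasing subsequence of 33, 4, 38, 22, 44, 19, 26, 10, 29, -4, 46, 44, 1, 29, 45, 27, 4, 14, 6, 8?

Let dp[i] be the longest increasing subsequence ending at position i. Then dp = [1, 1, 2, 2, 3, 2, 3, 2, 4, 1, 5, 5, 2, 4, 6, 4, 3, 4, 4, 5].
The maximum is 6; one witness is 4, 22, 26, 29, 44, 45 at positions 2,4,7,9,12,15.

6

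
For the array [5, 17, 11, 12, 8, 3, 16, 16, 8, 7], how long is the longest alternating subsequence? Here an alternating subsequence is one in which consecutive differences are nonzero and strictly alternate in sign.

7

Track the best alternating length ending on an up-step vs a down-step at each position: up/down = 1/1, 2/1, 2/3, 4/3, 2/5, 1/5, 6/3, 6/3, 6/7, 6/7.
The maximum over both is 7; one such subsequence is 5, 17, 11, 12, 8, 16, 8.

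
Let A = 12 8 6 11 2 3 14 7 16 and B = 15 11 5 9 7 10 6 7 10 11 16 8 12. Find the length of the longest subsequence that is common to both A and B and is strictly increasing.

For each value that appears in both, track the longest common increasing run ending there.
The best achievable length is 3; one witness is 6, 7, 16 (A-positions 3,8,9, B-positions 7,8,11).

3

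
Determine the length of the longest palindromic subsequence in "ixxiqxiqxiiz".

7

Using dp[i][j] = 2 + dp[i+1][j−1] if the ends match, else max(dp[i+1][j], dp[i][j−1]):
dp[1][12] = 7. A witness is iixqxii at positions 1,4,6,8,9,10,11.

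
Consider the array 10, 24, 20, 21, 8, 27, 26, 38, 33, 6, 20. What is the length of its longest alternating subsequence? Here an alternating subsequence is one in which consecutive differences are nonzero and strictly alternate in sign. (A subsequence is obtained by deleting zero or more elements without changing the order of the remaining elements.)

Track the best alternating length ending on an up-step vs a down-step at each position: up/down = 1/1, 2/1, 2/3, 4/3, 1/5, 6/1, 6/7, 8/1, 8/9, 1/9, 10/9.
The maximum over both is 10; one such subsequence is 10, 24, 20, 21, 8, 27, 26, 38, 6, 20.

10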